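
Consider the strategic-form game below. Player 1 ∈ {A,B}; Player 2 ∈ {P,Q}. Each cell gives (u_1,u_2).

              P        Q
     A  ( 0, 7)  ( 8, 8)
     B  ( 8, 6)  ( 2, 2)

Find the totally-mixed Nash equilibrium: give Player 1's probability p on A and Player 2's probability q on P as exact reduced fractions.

P1 indiff ⇒ q·0+(1-q)·8 = q·8+(1-q)·2 ⇒ q(-8) = (1-q)(-6) ⇒ q = 3/7
P2 indiff ⇒ p·7+(1-p)·6 = p·8+(1-p)·2 ⇒ p(-1) = (1-p)(-4) ⇒ p = 4/5

P1 mixes 4/5 on A; P2 mixes 3/7 on P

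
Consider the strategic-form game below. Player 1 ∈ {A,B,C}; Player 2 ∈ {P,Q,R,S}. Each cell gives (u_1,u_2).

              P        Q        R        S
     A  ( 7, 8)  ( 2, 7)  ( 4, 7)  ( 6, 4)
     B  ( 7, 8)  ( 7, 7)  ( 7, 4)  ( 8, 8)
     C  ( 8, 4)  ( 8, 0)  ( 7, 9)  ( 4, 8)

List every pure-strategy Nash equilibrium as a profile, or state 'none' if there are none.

NE set: (B,S), (C,R)

(A,P): not NE [P1→C gives 8>7]
(A,Q): not NE [P1→C gives 8>2; P2→P gives 8>7]
(A,R): not NE [P1→C gives 7>4; P2→P gives 8>7]
(A,S): not NE [P1→B gives 8>6; P2→P gives 8>4]
(B,P): not NE [P1→C gives 8>7]
(B,Q): not NE [P1→C gives 8>7; P2→S gives 8>7]
(B,R): not NE [P2→S gives 8>4]
(B,S): NE
(C,P): not NE [P2→R gives 9>4]
(C,Q): not NE [P2→R gives 9>0]
(C,R): NE
(C,S): not NE [P1→B gives 8>4; P2→R gives 9>8]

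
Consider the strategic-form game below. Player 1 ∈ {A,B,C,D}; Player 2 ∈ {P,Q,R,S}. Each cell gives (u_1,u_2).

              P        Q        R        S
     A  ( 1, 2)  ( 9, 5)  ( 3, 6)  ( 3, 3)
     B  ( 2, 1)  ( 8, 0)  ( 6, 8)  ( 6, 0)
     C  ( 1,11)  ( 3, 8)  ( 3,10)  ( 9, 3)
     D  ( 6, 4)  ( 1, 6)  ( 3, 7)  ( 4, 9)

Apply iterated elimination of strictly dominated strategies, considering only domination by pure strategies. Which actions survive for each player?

Survivors P1:{B,C,D} P2:{P,R,S}

P2 drop Q (R beats it: A:6>5 B:8>0 C:10>8 D:7>6)
P1 drop A (B beats it: P:2>1 R:6>3 S:6>3)
P1→{B,C,D} P2→{P,R,S}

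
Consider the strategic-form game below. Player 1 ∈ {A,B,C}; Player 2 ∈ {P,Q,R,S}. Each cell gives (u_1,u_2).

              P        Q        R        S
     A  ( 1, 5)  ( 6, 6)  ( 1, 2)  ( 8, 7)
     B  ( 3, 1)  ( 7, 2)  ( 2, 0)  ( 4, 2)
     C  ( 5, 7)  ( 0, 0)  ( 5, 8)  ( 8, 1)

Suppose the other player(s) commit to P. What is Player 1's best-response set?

u_1(A vs P) = 1
u_1(B vs P) = 3
u_1(C vs P) = 5
max payoff 5 at {C}

BR_1 = {C}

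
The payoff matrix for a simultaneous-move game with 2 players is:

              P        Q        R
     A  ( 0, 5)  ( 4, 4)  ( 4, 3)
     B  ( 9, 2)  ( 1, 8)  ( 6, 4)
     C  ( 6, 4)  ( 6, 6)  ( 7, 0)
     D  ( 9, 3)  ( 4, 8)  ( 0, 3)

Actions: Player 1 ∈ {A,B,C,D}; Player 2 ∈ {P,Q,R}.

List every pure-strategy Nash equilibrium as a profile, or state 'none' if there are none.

(A,P): not NE [P1→D gives 9>0]
(A,Q): not NE [P1→C gives 6>4; P2→P gives 5>4]
(A,R): not NE [P1→C gives 7>4; P2→P gives 5>3]
(B,P): not NE [P2→Q gives 8>2]
(B,Q): not NE [P1→C gives 6>1]
(B,R): not NE [P1→C gives 7>6; P2→Q gives 8>4]
(C,P): not NE [P1→D gives 9>6; P2→Q gives 6>4]
(C,Q): NE
(C,R): not NE [P2→Q gives 6>0]
(D,P): not NE [P2→Q gives 8>3]
(D,Q): not NE [P1→C gives 6>4]
(D,R): not NE [P1→C gives 7>0; P2→Q gives 8>3]

PSNE = {(C,Q)}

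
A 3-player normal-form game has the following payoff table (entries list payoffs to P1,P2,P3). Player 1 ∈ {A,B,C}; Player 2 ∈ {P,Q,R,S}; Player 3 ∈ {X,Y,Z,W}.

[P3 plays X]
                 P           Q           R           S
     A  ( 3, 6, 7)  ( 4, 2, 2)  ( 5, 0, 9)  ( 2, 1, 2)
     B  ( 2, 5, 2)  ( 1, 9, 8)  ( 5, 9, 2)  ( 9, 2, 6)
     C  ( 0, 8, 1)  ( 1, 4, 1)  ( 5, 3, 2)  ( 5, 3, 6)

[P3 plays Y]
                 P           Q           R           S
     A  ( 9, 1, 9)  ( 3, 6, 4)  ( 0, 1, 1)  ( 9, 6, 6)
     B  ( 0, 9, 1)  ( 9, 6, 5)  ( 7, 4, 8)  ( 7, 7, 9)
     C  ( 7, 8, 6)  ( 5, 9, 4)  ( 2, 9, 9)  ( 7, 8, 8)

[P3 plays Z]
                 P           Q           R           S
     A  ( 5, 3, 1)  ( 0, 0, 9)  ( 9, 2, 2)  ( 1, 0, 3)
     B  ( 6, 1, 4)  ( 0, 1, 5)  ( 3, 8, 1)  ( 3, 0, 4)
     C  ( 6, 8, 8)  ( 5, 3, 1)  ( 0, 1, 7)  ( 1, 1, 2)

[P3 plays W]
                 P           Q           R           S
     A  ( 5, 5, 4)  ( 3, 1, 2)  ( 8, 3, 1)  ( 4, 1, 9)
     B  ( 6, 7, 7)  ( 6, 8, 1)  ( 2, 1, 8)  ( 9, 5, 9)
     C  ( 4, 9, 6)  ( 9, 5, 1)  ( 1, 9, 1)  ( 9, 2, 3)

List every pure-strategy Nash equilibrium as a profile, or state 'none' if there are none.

(A,P,X): not NE [P3→Y gives 9>7]
(A,P,Y): not NE [P2→S gives 6>1]
(A,P,Z): not NE [P1→C gives 6>5; P3→Y gives 9>1]
(A,P,W): not NE [P1→B gives 6>5; P3→Y gives 9>4]
(A,Q,X): not NE [P2→P gives 6>2; P3→Z gives 9>2]
(A,Q,Y): not NE [P1→B gives 9>3; P3→Z gives 9>4]
(A,Q,Z): not NE [P1→C gives 5>0; P2→P gives 3>0]
(A,Q,W): not NE [P1→C gives 9>3; P2→P gives 5>1; P3→Z gives 9>2]
(A,R,X): not NE [P2→P gives 6>0]
(A,R,Y): not NE [P1→B gives 7>0; P2→S gives 6>1; P3→X gives 9>1]
(A,R,Z): not NE [P2→P gives 3>2; P3→X gives 9>2]
(A,R,W): not NE [P2→P gives 5>3; P3→X gives 9>1]
(A,S,X): not NE [P1→B gives 9>2; P2→P gives 6>1; P3→W gives 9>2]
(A,S,Y): not NE [P3→W gives 9>6]
(A,S,Z): not NE [P1→B gives 3>1; P2→P gives 3>0; P3→W gives 9>3]
(A,S,W): not NE [P1→C gives 9>4; P2→P gives 5>1]
(B,P,X): not NE [P1→A gives 3>2; P2→R gives 9>5; P3→W gives 7>2]
(B,P,Y): not NE [P1→A gives 9>0; P3→W gives 7>1]
(B,P,Z): not NE [P2→R gives 8>1; P3→W gives 7>4]
(B,P,W): not NE [P2→Q gives 8>7]
(B,Q,X): not NE [P1→A gives 4>1]
(B,Q,Y): not NE [P2→P gives 9>6; P3→X gives 8>5]
(B,Q,Z): not NE [P1→C gives 5>0; P2→R gives 8>1; P3→X gives 8>5]
(B,Q,W): not NE [P1→C gives 9>6; P3→X gives 8>1]
(B,R,X): not NE [P3→W gives 8>2]
(B,R,Y): not NE [P2→P gives 9>4]
(B,R,Z): not NE [P1→A gives 9>3; P3→W gives 8>1]
(B,R,W): not NE [P1→A gives 8>2; P2→Q gives 8>1]
(B,S,X): not NE [P2→R gives 9>2; P3→W gives 9>6]
(B,S,Y): not NE [P1→A gives 9>7; P2→P gives 9>7]
(B,S,Z): not NE [P2→R gives 8>0; P3→W gives 9>4]
(B,S,W): not NE [P2→Q gives 8>5]
(C,P,X): not NE [P1→A gives 3>0; P3→Z gives 8>1]
(C,P,Y): not NE [P1→A gives 9>7; P2→R gives 9>8; P3→Z gives 8>6]
(C,P,Z): NE
(C,P,W): not NE [P1→B gives 6>4; P3→Z gives 8>6]
(C,Q,X): not NE [P1→A gives 4>1; P2→P gives 8>4; P3→Y gives 4>1]
(C,Q,Y): not NE [P1→B gives 9>5]
(C,Q,Z): not NE [P2→P gives 8>3; P3→Y gives 4>1]
(C,Q,W): not NE [P2→R gives 9>5; P3→Y gives 4>1]
(C,R,X): not NE [P2→P gives 8>3; P3→Y gives 9>2]
(C,R,Y): not NE [P1→B gives 7>2]
(C,R,Z): not NE [P1→A gives 9>0; P2→P gives 8>1; P3→Y gives 9>7]
(C,R,W): not NE [P1→A gives 8>1; P3→Y gives 9>1]
(C,S,X): not NE [P1→B gives 9>5; P2→P gives 8>3; P3→Y gives 8>6]
(C,S,Y): not NE [P1→A gives 9>7; P2→R gives 9>8]
(C,S,Z): not NE [P1→B gives 3>1; P2→P gives 8>1; P3→Y gives 8>2]
(C,S,W): not NE [P2→R gives 9>2; P3→Y gives 8>3]

Nash profiles: (C,P,Z)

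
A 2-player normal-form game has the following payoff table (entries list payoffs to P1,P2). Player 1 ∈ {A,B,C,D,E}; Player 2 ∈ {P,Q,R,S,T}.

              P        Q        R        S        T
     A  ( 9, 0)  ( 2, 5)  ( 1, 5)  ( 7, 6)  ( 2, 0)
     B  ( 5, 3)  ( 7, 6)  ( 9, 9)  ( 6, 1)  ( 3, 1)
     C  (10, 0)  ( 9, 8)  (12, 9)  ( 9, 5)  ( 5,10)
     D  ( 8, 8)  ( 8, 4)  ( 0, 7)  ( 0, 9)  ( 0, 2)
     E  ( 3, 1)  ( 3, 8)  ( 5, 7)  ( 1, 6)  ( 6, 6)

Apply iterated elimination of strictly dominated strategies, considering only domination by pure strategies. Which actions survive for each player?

Remaining: P1:{C,E} P2:{Q,R,T}

P1 drop A (C beats it: P:10>9 Q:9>2 R:12>1 S:9>7 T:5>2)
P1 drop B (C beats it: P:10>5 Q:9>7 R:12>9 S:9>6 T:5>3)
P1 drop D (C beats it: P:10>8 Q:9>8 R:12>0 S:9>0 T:5>0)
P2 drop P (Q beats it: C:8>0 E:8>1)
P2 drop S (Q beats it: C:8>5 E:8>6)
P1→{C,E} P2→{Q,R,T}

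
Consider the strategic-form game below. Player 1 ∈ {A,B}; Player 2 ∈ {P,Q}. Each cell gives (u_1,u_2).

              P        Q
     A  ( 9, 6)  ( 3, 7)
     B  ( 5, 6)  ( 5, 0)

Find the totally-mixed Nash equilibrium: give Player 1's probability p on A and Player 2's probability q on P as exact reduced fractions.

P1 indiff ⇒ q·9+(1-q)·3 = q·5+(1-q)·5 ⇒ q(4) = (1-q)(2) ⇒ q = 1/3
P2 indiff ⇒ p·6+(1-p)·6 = p·7+(1-p)·0 ⇒ p(-1) = (1-p)(-6) ⇒ p = 6/7

p=6/7, q=1/3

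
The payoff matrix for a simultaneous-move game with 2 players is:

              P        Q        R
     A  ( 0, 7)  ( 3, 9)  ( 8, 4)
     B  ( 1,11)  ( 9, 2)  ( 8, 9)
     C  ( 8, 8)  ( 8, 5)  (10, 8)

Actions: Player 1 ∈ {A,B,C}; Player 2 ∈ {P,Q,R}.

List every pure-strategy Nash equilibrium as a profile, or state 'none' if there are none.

PSNE = {(C,P), (C,R)}

(A,P): not NE [P1→C gives 8>0; P2→Q gives 9>7]
(A,Q): not NE [P1→B gives 9>3]
(A,R): not NE [P1→C gives 10>8; P2→Q gives 9>4]
(B,P): not NE [P1→C gives 8>1]
(B,Q): not NE [P2→P gives 11>2]
(B,R): not NE [P1→C gives 10>8; P2→P gives 11>9]
(C,P): NE
(C,Q): not NE [P1→B gives 9>8; P2→R gives 8>5]
(C,R): NE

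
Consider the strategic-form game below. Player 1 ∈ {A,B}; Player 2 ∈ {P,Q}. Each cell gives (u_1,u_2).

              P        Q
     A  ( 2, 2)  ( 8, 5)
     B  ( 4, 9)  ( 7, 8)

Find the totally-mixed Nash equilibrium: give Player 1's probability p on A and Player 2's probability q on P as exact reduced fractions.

(p,q) = (1/4, 1/3)

P1 indiff ⇒ q·2+(1-q)·8 = q·4+(1-q)·7 ⇒ q(-2) = (1-q)(-1) ⇒ q = 1/3
P2 indiff ⇒ p·2+(1-p)·9 = p·5+(1-p)·8 ⇒ p(-3) = (1-p)(-1) ⇒ p = 1/4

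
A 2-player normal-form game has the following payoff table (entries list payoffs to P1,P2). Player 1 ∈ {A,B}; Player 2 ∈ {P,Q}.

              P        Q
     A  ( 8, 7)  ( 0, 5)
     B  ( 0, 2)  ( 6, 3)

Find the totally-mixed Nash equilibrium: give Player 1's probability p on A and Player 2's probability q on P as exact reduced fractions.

P1 mixes 1/3 on A; P2 mixes 3/7 on P

P1 indiff ⇒ q·8+(1-q)·0 = q·0+(1-q)·6 ⇒ q(8) = (1-q)(6) ⇒ q = 3/7
P2 indiff ⇒ p·7+(1-p)·2 = p·5+(1-p)·3 ⇒ p(2) = (1-p)(1) ⇒ p = 1/3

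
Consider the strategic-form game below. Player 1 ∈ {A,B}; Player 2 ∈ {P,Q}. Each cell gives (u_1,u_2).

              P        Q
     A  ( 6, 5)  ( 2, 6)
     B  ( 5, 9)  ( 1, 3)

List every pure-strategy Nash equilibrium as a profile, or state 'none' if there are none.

(A,P): not NE [P2→Q gives 6>5]
(A,Q): NE
(B,P): not NE [P1→A gives 6>5]
(B,Q): not NE [P1→A gives 2>1; P2→P gives 9>3]

NE set: (A,Q)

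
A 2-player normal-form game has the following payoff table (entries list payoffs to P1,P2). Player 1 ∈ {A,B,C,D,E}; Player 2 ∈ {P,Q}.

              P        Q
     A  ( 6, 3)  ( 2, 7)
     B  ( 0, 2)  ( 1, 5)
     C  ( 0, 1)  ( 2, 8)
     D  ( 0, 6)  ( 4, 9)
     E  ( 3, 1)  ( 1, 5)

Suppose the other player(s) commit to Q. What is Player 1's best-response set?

u_1(A vs Q) = 2
u_1(B vs Q) = 1
u_1(C vs Q) = 2
u_1(D vs Q) = 4
u_1(E vs Q) = 1
max payoff 4 at {D}

P1 best: {D}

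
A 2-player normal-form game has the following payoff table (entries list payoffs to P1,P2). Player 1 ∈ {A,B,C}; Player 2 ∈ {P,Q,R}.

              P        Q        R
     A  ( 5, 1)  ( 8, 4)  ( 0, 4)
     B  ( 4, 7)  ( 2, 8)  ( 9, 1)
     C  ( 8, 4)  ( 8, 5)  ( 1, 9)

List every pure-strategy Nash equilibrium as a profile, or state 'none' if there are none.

PSNE = {(A,Q)}

(A,P): not NE [P1→C gives 8>5; P2→R gives 4>1]
(A,Q): NE
(A,R): not NE [P1→B gives 9>0]
(B,P): not NE [P1→C gives 8>4; P2→Q gives 8>7]
(B,Q): not NE [P1→C gives 8>2]
(B,R): not NE [P2→Q gives 8>1]
(C,P): not NE [P2→R gives 9>4]
(C,Q): not NE [P2→R gives 9>5]
(C,R): not NE [P1→B gives 9>1]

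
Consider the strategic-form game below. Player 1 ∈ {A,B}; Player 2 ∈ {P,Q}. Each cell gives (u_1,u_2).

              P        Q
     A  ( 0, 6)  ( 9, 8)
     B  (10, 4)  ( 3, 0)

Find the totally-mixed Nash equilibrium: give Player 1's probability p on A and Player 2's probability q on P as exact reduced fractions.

P1 mixes 2/3 on A; P2 mixes 3/8 on P

P1 indiff ⇒ q·0+(1-q)·9 = q·10+(1-q)·3 ⇒ q(-10) = (1-q)(-6) ⇒ q = 3/8
P2 indiff ⇒ p·6+(1-p)·4 = p·8+(1-p)·0 ⇒ p(-2) = (1-p)(-4) ⇒ p = 2/3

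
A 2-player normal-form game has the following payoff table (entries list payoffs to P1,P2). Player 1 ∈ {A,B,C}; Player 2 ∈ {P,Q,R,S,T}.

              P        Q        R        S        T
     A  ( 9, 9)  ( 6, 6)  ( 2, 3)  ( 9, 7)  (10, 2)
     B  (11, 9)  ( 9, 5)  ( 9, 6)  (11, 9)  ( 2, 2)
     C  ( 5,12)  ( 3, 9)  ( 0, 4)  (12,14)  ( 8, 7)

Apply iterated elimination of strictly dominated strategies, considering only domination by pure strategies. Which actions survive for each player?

Remaining: P1:{B,C} P2:{P,S}

P2 drop Q (P beats it: A:9>6 B:9>5 C:12>9)
P2 drop R (P beats it: A:9>3 B:9>6 C:12>4)
P2 drop T (P beats it: A:9>2 B:9>2 C:12>7)
P1 drop A (B beats it: P:11>9 S:11>9)
P1→{B,C} P2→{P,S}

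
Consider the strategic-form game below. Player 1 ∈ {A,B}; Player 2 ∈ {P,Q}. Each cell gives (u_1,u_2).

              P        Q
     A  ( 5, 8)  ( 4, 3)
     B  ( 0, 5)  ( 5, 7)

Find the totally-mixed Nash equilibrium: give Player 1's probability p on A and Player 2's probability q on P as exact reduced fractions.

P1 mixes 2/7 on A; P2 mixes 1/6 on P

P1 indiff ⇒ q·5+(1-q)·4 = q·0+(1-q)·5 ⇒ q(5) = (1-q)(1) ⇒ q = 1/6
P2 indiff ⇒ p·8+(1-p)·5 = p·3+(1-p)·7 ⇒ p(5) = (1-p)(2) ⇒ p = 2/7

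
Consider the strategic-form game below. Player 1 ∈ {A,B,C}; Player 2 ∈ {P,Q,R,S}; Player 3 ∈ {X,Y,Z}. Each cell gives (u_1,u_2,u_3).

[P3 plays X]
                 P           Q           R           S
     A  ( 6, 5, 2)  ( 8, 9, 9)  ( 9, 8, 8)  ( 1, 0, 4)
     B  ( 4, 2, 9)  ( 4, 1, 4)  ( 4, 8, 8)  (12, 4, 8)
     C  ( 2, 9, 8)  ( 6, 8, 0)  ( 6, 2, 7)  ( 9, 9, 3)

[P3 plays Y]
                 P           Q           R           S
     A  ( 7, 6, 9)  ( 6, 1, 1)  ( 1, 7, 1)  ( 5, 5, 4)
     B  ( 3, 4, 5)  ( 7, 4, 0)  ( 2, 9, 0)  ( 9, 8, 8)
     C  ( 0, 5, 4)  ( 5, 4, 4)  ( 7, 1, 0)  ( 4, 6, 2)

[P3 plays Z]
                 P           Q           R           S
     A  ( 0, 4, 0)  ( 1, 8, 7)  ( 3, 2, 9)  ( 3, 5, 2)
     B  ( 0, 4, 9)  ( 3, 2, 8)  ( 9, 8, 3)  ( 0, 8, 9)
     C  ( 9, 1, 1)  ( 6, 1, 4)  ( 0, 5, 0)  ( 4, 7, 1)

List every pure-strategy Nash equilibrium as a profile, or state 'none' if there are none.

(A,P,X): not NE [P2→Q gives 9>5; P3→Y gives 9>2]
(A,P,Y): not NE [P2→R gives 7>6]
(A,P,Z): not NE [P1→C gives 9>0; P2→Q gives 8>4; P3→Y gives 9>0]
(A,Q,X): NE
(A,Q,Y): not NE [P1→B gives 7>6; P2→R gives 7>1; P3→X gives 9>1]
(A,Q,Z): not NE [P1→C gives 6>1; P3→X gives 9>7]
(A,R,X): not NE [P2→Q gives 9>8; P3→Z gives 9>8]
(A,R,Y): not NE [P1→C gives 7>1; P3→Z gives 9>1]
(A,R,Z): not NE [P1→B gives 9>3; P2→Q gives 8>2]
(A,S,X): not NE [P1→B gives 12>1; P2→Q gives 9>0]
(A,S,Y): not NE [P1→B gives 9>5; P2→R gives 7>5]
(A,S,Z): not NE [P1→C gives 4>3; P2→Q gives 8>5; P3→Y gives 4>2]
(B,P,X): not NE [P1→A gives 6>4; P2→R gives 8>2]
(B,P,Y): not NE [P1→A gives 7>3; P2→R gives 9>4; P3→Z gives 9>5]
(B,P,Z): not NE [P1→C gives 9>0; P2→S gives 8>4]
(B,Q,X): not NE [P1→A gives 8>4; P2→R gives 8>1; P3→Z gives 8>4]
(B,Q,Y): not NE [P2→R gives 9>4; P3→Z gives 8>0]
(B,Q,Z): not NE [P1→C gives 6>3; P2→S gives 8>2]
(B,R,X): not NE [P1→A gives 9>4]
(B,R,Y): not NE [P1→C gives 7>2; P3→X gives 8>0]
(B,R,Z): not NE [P3→X gives 8>3]
(B,S,X): not NE [P2→R gives 8>4; P3→Z gives 9>8]
(B,S,Y): not NE [P2→R gives 9>8; P3→Z gives 9>8]
(B,S,Z): not NE [P1→C gives 4>0]
(C,P,X): not NE [P1→A gives 6>2]
(C,P,Y): not NE [P1→A gives 7>0; P2→S gives 6>5; P3→X gives 8>4]
(C,P,Z): not NE [P2→S gives 7>1; P3→X gives 8>1]
(C,Q,X): not NE [P1→A gives 8>6; P2→S gives 9>8; P3→Z gives 4>0]
(C,Q,Y): not NE [P1→B gives 7>5; P2→S gives 6>4]
(C,Q,Z): not NE [P2→S gives 7>1]
(C,R,X): not NE [P1→A gives 9>6; P2→S gives 9>2]
(C,R,Y): not NE [P2→S gives 6>1; P3→X gives 7>0]
(C,R,Z): not NE [P1→B gives 9>0; P2→S gives 7>5; P3→X gives 7>0]
(C,S,X): not NE [P1→B gives 12>9]
(C,S,Y): not NE [P1→B gives 9>4; P3→X gives 3>2]
(C,S,Z): not NE [P3→X gives 3>1]

PSNE = {(A,Q,X)}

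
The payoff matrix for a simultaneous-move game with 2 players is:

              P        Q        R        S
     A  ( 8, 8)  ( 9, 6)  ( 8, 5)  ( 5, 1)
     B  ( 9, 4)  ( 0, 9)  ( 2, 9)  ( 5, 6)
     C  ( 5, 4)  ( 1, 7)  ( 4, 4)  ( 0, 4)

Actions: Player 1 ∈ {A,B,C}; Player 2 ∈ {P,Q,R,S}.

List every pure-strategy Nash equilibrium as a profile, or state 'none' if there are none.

PSNE: ∅

(A,P): not NE [P1→B gives 9>8]
(A,Q): not NE [P2→P gives 8>6]
(A,R): not NE [P2→P gives 8>5]
(A,S): not NE [P2→P gives 8>1]
(B,P): not NE [P2→R gives 9>4]
(B,Q): not NE [P1→A gives 9>0]
(B,R): not NE [P1→A gives 8>2]
(B,S): not NE [P2→R gives 9>6]
(C,P): not NE [P1→B gives 9>5; P2→Q gives 7>4]
(C,Q): not NE [P1→A gives 9>1]
(C,R): not NE [P1→A gives 8>4; P2→Q gives 7>4]
(C,S): not NE [P1→B gives 5>0; P2→Q gives 7>4]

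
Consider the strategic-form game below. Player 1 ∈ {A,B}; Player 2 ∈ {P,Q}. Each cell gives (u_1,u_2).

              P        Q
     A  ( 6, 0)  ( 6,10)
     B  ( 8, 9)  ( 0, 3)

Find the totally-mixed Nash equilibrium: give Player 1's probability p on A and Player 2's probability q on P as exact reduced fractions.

p=3/8, q=3/4

P1 indiff ⇒ q·6+(1-q)·6 = q·8+(1-q)·0 ⇒ q(-2) = (1-q)(-6) ⇒ q = 3/4
P2 indiff ⇒ p·0+(1-p)·9 = p·10+(1-p)·3 ⇒ p(-10) = (1-p)(-6) ⇒ p = 3/8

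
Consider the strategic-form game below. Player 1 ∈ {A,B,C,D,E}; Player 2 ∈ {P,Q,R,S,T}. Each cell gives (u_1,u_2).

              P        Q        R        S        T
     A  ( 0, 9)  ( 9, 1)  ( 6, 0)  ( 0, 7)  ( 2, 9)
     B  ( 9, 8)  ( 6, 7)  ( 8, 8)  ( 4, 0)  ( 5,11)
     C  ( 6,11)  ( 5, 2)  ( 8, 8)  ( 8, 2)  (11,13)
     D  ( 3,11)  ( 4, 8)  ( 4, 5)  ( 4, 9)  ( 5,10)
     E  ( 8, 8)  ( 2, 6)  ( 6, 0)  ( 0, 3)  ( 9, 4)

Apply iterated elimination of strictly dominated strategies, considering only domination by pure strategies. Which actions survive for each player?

Survivors P1:{B,C,E} P2:{P,T}

P1 drop D (C beats it: P:6>3 Q:5>4 R:8>4 S:8>4 T:11>5)
P2 drop Q (P beats it: A:9>1 B:8>7 C:11>2 E:8>6)
P1 drop A (B beats it: P:9>0 R:8>6 S:4>0 T:5>2)
P2 drop R (T beats it: B:11>8 C:13>8 E:4>0)
P2 drop S (P beats it: B:8>0 C:11>2 E:8>3)
P1→{B,C,E} P2→{P,T}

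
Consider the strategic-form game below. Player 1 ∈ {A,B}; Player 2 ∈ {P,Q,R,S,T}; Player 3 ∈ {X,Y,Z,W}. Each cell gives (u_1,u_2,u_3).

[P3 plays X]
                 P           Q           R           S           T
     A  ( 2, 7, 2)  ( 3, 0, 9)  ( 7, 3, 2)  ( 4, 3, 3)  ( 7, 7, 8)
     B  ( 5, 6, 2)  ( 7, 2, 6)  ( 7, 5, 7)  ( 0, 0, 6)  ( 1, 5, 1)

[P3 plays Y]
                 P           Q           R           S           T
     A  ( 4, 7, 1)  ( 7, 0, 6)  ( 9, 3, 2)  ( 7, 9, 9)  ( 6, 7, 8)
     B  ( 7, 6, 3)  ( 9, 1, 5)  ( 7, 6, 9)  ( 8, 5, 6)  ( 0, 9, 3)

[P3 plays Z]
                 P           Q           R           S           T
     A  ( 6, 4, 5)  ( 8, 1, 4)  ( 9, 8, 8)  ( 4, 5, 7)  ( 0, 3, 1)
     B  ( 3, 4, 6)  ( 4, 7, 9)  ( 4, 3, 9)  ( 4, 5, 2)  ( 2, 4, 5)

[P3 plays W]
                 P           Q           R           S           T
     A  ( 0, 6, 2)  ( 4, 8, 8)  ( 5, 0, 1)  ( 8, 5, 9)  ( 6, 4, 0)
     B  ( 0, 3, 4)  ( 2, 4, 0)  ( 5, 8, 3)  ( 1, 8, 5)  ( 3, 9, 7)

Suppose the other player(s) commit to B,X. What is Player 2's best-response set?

BR_2 = {P}

u_2(P vs B,X) = 6
u_2(Q vs B,X) = 2
u_2(R vs B,X) = 5
u_2(S vs B,X) = 0
u_2(T vs B,X) = 5
max payoff 6 at {P}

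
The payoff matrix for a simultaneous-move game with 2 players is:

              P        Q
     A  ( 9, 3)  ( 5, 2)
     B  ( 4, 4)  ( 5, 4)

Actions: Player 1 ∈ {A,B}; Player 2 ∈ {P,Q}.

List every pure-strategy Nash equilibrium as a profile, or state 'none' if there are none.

(A,P): NE
(A,Q): not NE [P2→P gives 3>2]
(B,P): not NE [P1→A gives 9>4]
(B,Q): NE

NE set: (A,P), (B,Q)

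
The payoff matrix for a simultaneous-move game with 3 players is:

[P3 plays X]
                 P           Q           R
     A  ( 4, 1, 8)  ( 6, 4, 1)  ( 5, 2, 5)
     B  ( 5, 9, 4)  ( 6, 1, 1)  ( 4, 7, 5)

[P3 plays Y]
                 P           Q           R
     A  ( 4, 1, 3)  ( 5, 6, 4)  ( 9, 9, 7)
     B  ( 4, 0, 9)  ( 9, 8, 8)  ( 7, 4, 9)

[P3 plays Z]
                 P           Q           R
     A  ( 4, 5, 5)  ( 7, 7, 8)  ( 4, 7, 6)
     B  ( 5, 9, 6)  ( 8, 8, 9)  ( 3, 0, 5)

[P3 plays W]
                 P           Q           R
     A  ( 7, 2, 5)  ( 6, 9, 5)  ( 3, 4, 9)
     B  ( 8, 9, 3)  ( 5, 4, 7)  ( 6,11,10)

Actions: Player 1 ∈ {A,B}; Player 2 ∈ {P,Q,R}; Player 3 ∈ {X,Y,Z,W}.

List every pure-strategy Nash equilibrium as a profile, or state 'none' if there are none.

PSNE = {(B,R,W)}

(A,P,X): not NE [P1→B gives 5>4; P2→Q gives 4>1]
(A,P,Y): not NE [P2→R gives 9>1; P3→X gives 8>3]
(A,P,Z): not NE [P1→B gives 5>4; P2→R gives 7>5; P3→X gives 8>5]
(A,P,W): not NE [P1→B gives 8>7; P2→Q gives 9>2; P3→X gives 8>5]
(A,Q,X): not NE [P3→Z gives 8>1]
(A,Q,Y): not NE [P1→B gives 9>5; P2→R gives 9>6; P3→Z gives 8>4]
(A,Q,Z): not NE [P1→B gives 8>7]
(A,Q,W): not NE [P3→Z gives 8>5]
(A,R,X): not NE [P2→Q gives 4>2; P3→W gives 9>5]
(A,R,Y): not NE [P3→W gives 9>7]
(A,R,Z): not NE [P3→W gives 9>6]
(A,R,W): not NE [P1→B gives 6>3; P2→Q gives 9>4]
(B,P,X): not NE [P3→Y gives 9>4]
(B,P,Y): not NE [P2→Q gives 8>0]
(B,P,Z): not NE [P3→Y gives 9>6]
(B,P,W): not NE [P2→R gives 11>9; P3→Y gives 9>3]
(B,Q,X): not NE [P2→P gives 9>1; P3→Z gives 9>1]
(B,Q,Y): not NE [P3→Z gives 9>8]
(B,Q,Z): not NE [P2→P gives 9>8]
(B,Q,W): not NE [P1→A gives 6>5; P2→R gives 11>4; P3→Z gives 9>7]
(B,R,X): not NE [P1→A gives 5>4; P2→P gives 9>7; P3→W gives 10>5]
(B,R,Y): not NE [P1→A gives 9>7; P2→Q gives 8>4; P3→W gives 10>9]
(B,R,Z): not NE [P1→A gives 4>3; P2→P gives 9>0; P3→W gives 10>5]
(B,R,W): NE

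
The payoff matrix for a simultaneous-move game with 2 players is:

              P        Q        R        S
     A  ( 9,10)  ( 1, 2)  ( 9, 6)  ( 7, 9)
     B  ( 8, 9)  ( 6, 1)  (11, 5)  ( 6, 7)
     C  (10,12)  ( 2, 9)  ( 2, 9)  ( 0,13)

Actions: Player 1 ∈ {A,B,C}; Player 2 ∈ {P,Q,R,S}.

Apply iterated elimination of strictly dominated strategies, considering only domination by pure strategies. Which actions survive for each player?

Survivors P1:{A,C} P2:{P,S}

P2 drop Q (P beats it: A:10>2 B:9>1 C:12>9)
P2 drop R (P beats it: A:10>6 B:9>5 C:12>9)
P1 drop B (A beats it: P:9>8 S:7>6)
P1→{A,C} P2→{P,S}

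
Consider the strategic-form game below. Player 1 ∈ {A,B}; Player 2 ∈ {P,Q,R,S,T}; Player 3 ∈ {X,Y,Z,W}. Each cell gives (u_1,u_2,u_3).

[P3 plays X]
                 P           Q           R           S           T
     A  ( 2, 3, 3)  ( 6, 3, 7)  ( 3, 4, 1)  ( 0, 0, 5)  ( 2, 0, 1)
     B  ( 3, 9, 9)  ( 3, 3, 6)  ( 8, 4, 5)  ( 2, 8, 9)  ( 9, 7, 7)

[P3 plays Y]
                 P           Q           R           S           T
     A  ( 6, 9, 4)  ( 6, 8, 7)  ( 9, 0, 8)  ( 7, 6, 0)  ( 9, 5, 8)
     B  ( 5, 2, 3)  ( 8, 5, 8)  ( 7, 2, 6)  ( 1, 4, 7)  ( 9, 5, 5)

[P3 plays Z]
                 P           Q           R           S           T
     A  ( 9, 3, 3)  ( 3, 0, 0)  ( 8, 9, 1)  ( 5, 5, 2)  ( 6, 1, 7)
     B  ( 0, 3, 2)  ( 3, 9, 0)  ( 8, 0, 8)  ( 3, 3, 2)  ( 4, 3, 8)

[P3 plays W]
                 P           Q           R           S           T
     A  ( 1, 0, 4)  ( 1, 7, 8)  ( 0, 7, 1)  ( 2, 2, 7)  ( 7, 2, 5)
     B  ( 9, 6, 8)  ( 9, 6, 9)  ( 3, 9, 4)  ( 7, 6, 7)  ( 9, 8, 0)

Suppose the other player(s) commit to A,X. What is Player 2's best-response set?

P2 best: {R}

u_2(P vs A,X) = 3
u_2(Q vs A,X) = 3
u_2(R vs A,X) = 4
u_2(S vs A,X) = 0
u_2(T vs A,X) = 0
max payoff 4 at {R}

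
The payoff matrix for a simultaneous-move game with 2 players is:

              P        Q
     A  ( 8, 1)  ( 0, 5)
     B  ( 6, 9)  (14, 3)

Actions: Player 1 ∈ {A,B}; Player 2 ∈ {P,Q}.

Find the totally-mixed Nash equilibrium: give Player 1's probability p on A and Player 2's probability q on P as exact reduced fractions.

P1 mixes 3/5 on A; P2 mixes 7/8 on P

P1 indiff ⇒ q·8+(1-q)·0 = q·6+(1-q)·14 ⇒ q(2) = (1-q)(14) ⇒ q = 7/8
P2 indiff ⇒ p·1+(1-p)·9 = p·5+(1-p)·3 ⇒ p(-4) = (1-p)(-6) ⇒ p = 3/5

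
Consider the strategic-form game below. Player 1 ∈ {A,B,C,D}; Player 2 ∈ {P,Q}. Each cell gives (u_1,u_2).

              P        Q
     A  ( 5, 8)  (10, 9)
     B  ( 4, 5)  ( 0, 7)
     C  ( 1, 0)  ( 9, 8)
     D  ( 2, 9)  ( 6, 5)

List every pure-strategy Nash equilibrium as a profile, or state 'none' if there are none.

(A,P): not NE [P2→Q gives 9>8]
(A,Q): NE
(B,P): not NE [P1→A gives 5>4; P2→Q gives 7>5]
(B,Q): not NE [P1→A gives 10>0]
(C,P): not NE [P1→A gives 5>1; P2→Q gives 8>0]
(C,Q): not NE [P1→A gives 10>9]
(D,P): not NE [P1→A gives 5>2]
(D,Q): not NE [P1→A gives 10>6; P2→P gives 9>5]

NE set: (A,Q)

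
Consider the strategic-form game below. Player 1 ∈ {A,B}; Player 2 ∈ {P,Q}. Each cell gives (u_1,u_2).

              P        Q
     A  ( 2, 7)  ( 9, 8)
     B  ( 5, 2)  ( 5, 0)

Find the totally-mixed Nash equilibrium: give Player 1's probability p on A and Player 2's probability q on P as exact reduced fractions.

P1 indiff ⇒ q·2+(1-q)·9 = q·5+(1-q)·5 ⇒ q(-3) = (1-q)(-4) ⇒ q = 4/7
P2 indiff ⇒ p·7+(1-p)·2 = p·8+(1-p)·0 ⇒ p(-1) = (1-p)(-2) ⇒ p = 2/3

P1 mixes 2/3 on A; P2 mixes 4/7 on P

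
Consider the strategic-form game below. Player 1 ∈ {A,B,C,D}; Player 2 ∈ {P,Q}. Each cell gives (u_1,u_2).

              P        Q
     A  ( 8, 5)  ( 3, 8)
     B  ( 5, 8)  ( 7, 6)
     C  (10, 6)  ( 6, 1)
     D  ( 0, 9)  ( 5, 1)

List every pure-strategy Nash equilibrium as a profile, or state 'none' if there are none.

NE set: (C,P)

(A,P): not NE [P1→C gives 10>8; P2→Q gives 8>5]
(A,Q): not NE [P1→B gives 7>3]
(B,P): not NE [P1→C gives 10>5]
(B,Q): not NE [P2→P gives 8>6]
(C,P): NE
(C,Q): not NE [P1→B gives 7>6; P2→P gives 6>1]
(D,P): not NE [P1→C gives 10>0]
(D,Q): not NE [P1→B gives 7>5; P2→P gives 9>1]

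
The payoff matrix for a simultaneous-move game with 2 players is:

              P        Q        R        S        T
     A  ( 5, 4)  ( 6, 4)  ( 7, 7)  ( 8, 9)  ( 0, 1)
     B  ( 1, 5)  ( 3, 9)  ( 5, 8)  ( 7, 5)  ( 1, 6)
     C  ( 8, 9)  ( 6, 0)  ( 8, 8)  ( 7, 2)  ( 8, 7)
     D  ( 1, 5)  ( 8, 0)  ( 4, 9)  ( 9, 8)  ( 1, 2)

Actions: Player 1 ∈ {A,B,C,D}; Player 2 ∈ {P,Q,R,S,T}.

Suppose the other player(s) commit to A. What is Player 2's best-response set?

BR_2 = {S}

u_2(P vs A) = 4
u_2(Q vs A) = 4
u_2(R vs A) = 7
u_2(S vs A) = 9
u_2(T vs A) = 1
max payoff 9 at {S}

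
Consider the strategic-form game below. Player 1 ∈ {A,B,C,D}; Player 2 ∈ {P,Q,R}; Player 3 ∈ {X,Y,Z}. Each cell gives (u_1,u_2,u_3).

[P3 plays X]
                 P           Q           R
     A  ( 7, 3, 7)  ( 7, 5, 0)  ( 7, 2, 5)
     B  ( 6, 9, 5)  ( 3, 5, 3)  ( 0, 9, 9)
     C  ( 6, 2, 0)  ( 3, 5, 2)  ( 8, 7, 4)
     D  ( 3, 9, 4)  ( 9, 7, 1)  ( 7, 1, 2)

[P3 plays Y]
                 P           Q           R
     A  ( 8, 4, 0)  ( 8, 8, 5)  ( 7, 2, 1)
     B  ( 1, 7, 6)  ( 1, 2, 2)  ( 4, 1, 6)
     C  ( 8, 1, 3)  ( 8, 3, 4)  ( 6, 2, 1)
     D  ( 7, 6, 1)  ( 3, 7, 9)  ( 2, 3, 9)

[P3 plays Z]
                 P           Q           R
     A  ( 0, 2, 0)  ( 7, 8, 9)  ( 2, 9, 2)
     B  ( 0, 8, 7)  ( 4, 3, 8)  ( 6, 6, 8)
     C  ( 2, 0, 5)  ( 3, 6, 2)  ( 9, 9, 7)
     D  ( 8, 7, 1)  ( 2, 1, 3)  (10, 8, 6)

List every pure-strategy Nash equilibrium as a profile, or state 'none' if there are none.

(A,P,X): not NE [P2→Q gives 5>3]
(A,P,Y): not NE [P2→Q gives 8>4; P3→X gives 7>0]
(A,P,Z): not NE [P1→D gives 8>0; P2→R gives 9>2; P3→X gives 7>0]
(A,Q,X): not NE [P1→D gives 9>7; P3→Z gives 9>0]
(A,Q,Y): not NE [P3→Z gives 9>5]
(A,Q,Z): not NE [P2→R gives 9>8]
(A,R,X): not NE [P1→C gives 8>7; P2→Q gives 5>2]
(A,R,Y): not NE [P2→Q gives 8>2; P3→X gives 5>1]
(A,R,Z): not NE [P1→D gives 10>2; P3→X gives 5>2]
(B,P,X): not NE [P1→A gives 7>6; P3→Z gives 7>5]
(B,P,Y): not NE [P1→C gives 8>1; P3→Z gives 7>6]
(B,P,Z): not NE [P1→D gives 8>0]
(B,Q,X): not NE [P1→D gives 9>3; P2→R gives 9>5; P3→Z gives 8>3]
(B,Q,Y): not NE [P1→C gives 8>1; P2→P gives 7>2; P3→Z gives 8>2]
(B,Q,Z): not NE [P1→A gives 7>4; P2→P gives 8>3]
(B,R,X): not NE [P1→C gives 8>0]
(B,R,Y): not NE [P1→A gives 7>4; P2→P gives 7>1; P3→X gives 9>6]
(B,R,Z): not NE [P1→D gives 10>6; P2→P gives 8>6; P3→X gives 9>8]
(C,P,X): not NE [P1→A gives 7>6; P2→R gives 7>2; P3→Z gives 5>0]
(C,P,Y): not NE [P2→Q gives 3>1; P3→Z gives 5>3]
(C,P,Z): not NE [P1→D gives 8>2; P2→R gives 9>0]
(C,Q,X): not NE [P1→D gives 9>3; P2→R gives 7>5; P3→Y gives 4>2]
(C,Q,Y): NE
(C,Q,Z): not NE [P1→A gives 7>3; P2→R gives 9>6; P3→Y gives 4>2]
(C,R,X): not NE [P3→Z gives 7>4]
(C,R,Y): not NE [P1→A gives 7>6; P2→Q gives 3>2; P3→Z gives 7>1]
(C,R,Z): not NE [P1→D gives 10>9]
(D,P,X): not NE [P1→A gives 7>3]
(D,P,Y): not NE [P1→C gives 8>7; P2→Q gives 7>6; P3→X gives 4>1]
(D,P,Z): not NE [P2→R gives 8>7; P3→X gives 4>1]
(D,Q,X): not NE [P2→P gives 9>7; P3→Y gives 9>1]
(D,Q,Y): not NE [P1→C gives 8>3]
(D,Q,Z): not NE [P1→A gives 7>2; P2→R gives 8>1; P3→Y gives 9>3]
(D,R,X): not NE [P1→C gives 8>7; P2→P gives 9>1; P3→Y gives 9>2]
(D,R,Y): not NE [P1→A gives 7>2; P2→Q gives 7>3]
(D,R,Z): not NE [P3→Y gives 9>6]

Nash profiles: (C,Q,Y)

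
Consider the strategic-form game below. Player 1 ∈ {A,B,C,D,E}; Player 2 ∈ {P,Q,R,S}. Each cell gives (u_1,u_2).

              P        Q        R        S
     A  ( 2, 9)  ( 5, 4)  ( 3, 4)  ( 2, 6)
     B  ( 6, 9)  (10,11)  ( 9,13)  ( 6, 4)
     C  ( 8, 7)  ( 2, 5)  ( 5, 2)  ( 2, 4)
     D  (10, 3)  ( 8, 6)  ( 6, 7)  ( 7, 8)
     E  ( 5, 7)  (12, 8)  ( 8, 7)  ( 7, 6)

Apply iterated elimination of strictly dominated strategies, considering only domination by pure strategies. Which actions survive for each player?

Survivors P1:{B,D,E} P2:{Q,R,S}

P1 drop A (B beats it: P:6>2 Q:10>5 R:9>3 S:6>2)
P1 drop C (D beats it: P:10>8 Q:8>2 R:6>5 S:7>2)
P2 drop P (Q beats it: B:11>9 D:6>3 E:8>7)
P1→{B,D,E} P2→{Q,R,S}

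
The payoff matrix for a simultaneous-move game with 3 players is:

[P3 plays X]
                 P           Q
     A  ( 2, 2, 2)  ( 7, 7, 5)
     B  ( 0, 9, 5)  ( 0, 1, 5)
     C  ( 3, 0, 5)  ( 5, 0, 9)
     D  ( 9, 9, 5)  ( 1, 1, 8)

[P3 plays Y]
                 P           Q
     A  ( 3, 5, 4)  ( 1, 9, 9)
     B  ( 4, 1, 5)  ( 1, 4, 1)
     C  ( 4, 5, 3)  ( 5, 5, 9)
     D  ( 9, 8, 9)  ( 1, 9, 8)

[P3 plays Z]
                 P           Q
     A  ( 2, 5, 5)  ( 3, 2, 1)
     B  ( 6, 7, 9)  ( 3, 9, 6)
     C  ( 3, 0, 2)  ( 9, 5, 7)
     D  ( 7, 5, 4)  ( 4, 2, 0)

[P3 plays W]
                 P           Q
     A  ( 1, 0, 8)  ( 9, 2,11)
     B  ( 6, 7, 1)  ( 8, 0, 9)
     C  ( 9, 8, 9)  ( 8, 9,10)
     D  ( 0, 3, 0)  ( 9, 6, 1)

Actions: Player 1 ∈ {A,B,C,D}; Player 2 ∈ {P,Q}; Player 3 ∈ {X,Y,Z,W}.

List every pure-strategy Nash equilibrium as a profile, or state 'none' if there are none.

NE set: (A,Q,W)

(A,P,X): not NE [P1→D gives 9>2; P2→Q gives 7>2; P3→W gives 8>2]
(A,P,Y): not NE [P1→D gives 9>3; P2→Q gives 9>5; P3→W gives 8>4]
(A,P,Z): not NE [P1→D gives 7>2; P3→W gives 8>5]
(A,P,W): not NE [P1→C gives 9>1; P2→Q gives 2>0]
(A,Q,X): not NE [P3→W gives 11>5]
(A,Q,Y): not NE [P1→C gives 5>1; P3→W gives 11>9]
(A,Q,Z): not NE [P1→C gives 9>3; P2→P gives 5>2; P3→W gives 11>1]
(A,Q,W): NE
(B,P,X): not NE [P1→D gives 9>0; P3→Z gives 9>5]
(B,P,Y): not NE [P1→D gives 9>4; P2→Q gives 4>1; P3→Z gives 9>5]
(B,P,Z): not NE [P1→D gives 7>6; P2→Q gives 9>7]
(B,P,W): not NE [P1→C gives 9>6; P3→Z gives 9>1]
(B,Q,X): not NE [P1→A gives 7>0; P2→P gives 9>1; P3→W gives 9>5]
(B,Q,Y): not NE [P1→C gives 5>1; P3→W gives 9>1]
(B,Q,Z): not NE [P1→C gives 9>3; P3→W gives 9>6]
(B,Q,W): not NE [P1→D gives 9>8; P2→P gives 7>0]
(C,P,X): not NE [P1→D gives 9>3; P3→W gives 9>5]
(C,P,Y): not NE [P1→D gives 9>4; P3→W gives 9>3]
(C,P,Z): not NE [P1→D gives 7>3; P2→Q gives 5>0; P3→W gives 9>2]
(C,P,W): not NE [P2→Q gives 9>8]
(C,Q,X): not NE [P1→A gives 7>5; P3→W gives 10>9]
(C,Q,Y): not NE [P3→W gives 10>9]
(C,Q,Z): not NE [P3→W gives 10>7]
(C,Q,W): not NE [P1→D gives 9>8]
(D,P,X): not NE [P3→Y gives 9>5]
(D,P,Y): not NE [P2→Q gives 9>8]
(D,P,Z): not NE [P3→Y gives 9>4]
(D,P,W): not NE [P1→C gives 9>0; P2→Q gives 6>3; P3→Y gives 9>0]
(D,Q,X): not NE [P1→A gives 7>1; P2→P gives 9>1]
(D,Q,Y): not NE [P1→C gives 5>1]
(D,Q,Z): not NE [P1→C gives 9>4; P2→P gives 5>2; P3→Y gives 8>0]
(D,Q,W): not NE [P3→Y gives 8>1]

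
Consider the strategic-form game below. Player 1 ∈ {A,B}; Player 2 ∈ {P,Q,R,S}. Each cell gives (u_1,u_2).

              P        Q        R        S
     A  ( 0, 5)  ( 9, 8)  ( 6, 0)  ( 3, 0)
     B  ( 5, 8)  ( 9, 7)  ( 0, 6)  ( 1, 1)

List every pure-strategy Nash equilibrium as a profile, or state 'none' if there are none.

(A,P): not NE [P1→B gives 5>0; P2→Q gives 8>5]
(A,Q): NE
(A,R): not NE [P2→Q gives 8>0]
(A,S): not NE [P2→Q gives 8>0]
(B,P): NE
(B,Q): not NE [P2→P gives 8>7]
(B,R): not NE [P1→A gives 6>0; P2→P gives 8>6]
(B,S): not NE [P1→A gives 3>1; P2→P gives 8>1]

Nash profiles: (A,Q), (B,P)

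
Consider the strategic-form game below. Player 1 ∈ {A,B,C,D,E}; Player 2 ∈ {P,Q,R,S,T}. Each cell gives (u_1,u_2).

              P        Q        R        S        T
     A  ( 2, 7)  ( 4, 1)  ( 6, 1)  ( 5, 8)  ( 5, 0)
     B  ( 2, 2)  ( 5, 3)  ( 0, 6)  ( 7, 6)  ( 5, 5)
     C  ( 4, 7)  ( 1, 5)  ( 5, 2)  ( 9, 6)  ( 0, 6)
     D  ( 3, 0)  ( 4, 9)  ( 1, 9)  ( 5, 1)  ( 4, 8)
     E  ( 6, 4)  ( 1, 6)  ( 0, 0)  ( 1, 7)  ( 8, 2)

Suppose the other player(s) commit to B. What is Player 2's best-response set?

u_2(P vs B) = 2
u_2(Q vs B) = 3
u_2(R vs B) = 6
u_2(S vs B) = 6
u_2(T vs B) = 5
max payoff 6 at {R,S}

P2 best: {R,S}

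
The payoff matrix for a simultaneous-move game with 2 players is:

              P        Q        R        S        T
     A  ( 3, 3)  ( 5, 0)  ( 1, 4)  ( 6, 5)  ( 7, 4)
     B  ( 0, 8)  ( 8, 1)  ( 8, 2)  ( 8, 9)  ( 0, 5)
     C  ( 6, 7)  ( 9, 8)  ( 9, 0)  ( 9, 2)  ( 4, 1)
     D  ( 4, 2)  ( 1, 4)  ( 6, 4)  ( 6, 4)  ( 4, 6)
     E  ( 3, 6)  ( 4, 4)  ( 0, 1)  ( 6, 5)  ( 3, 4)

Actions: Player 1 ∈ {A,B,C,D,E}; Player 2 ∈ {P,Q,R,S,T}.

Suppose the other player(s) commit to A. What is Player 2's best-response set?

u_2(P vs A) = 3
u_2(Q vs A) = 0
u_2(R vs A) = 4
u_2(S vs A) = 5
u_2(T vs A) = 4
max payoff 5 at {S}

P2 best: {S}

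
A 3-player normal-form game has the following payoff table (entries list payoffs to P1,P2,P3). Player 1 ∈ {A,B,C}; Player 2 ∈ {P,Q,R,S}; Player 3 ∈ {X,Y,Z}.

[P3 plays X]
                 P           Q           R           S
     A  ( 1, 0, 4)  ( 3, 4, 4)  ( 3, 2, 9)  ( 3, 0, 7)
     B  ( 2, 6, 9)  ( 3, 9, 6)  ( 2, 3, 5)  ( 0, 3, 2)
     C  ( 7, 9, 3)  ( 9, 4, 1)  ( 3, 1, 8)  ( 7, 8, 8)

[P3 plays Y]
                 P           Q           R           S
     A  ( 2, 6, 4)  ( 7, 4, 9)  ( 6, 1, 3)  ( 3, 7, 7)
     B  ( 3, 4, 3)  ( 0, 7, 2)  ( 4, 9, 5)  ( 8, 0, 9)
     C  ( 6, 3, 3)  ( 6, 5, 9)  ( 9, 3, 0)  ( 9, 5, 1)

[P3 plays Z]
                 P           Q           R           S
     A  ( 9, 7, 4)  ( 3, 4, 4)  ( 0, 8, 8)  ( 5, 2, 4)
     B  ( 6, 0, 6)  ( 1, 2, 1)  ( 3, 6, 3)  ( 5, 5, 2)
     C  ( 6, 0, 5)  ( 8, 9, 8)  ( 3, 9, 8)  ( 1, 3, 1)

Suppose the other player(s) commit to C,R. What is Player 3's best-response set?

u_3(X vs C,R) = 8
u_3(Y vs C,R) = 0
u_3(Z vs C,R) = 8
max payoff 8 at {X,Z}

argmax u_3 = {X,Z}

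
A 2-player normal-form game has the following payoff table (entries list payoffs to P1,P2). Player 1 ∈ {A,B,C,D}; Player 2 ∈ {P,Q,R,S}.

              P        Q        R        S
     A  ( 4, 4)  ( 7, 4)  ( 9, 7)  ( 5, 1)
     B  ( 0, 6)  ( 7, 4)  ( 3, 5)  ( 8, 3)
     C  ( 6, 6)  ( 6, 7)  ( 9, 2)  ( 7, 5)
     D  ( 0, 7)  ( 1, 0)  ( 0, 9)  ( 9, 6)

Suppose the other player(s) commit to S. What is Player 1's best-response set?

u_1(A vs S) = 5
u_1(B vs S) = 8
u_1(C vs S) = 7
u_1(D vs S) = 9
max payoff 9 at {D}

P1 best: {D}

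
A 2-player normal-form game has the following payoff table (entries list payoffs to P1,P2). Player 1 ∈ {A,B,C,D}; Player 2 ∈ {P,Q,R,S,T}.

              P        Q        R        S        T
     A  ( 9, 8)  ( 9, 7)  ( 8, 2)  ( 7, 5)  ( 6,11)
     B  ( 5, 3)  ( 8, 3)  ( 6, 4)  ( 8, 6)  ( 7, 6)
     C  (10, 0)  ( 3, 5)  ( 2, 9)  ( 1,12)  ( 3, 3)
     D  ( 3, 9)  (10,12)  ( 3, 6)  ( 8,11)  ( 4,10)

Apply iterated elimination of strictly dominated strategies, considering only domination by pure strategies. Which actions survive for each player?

P2 drop P (T beats it: A:11>8 B:6>3 C:3>0 D:10>9)
P1 drop C (A beats it: Q:9>3 R:8>2 S:7>1 T:6>3)
P2 drop R (S beats it: A:5>2 B:6>4 D:11>6)
P1→{A,B,D} P2→{Q,S,T}

Remaining: P1:{A,B,D} P2:{Q,S,T}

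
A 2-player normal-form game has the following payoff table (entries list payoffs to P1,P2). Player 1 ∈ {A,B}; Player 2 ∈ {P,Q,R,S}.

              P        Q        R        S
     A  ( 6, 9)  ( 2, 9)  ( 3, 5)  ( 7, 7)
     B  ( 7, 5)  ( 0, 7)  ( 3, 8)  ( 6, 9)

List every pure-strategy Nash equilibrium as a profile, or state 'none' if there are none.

(A,P): not NE [P1→B gives 7>6]
(A,Q): NE
(A,R): not NE [P2→Q gives 9>5]
(A,S): not NE [P2→Q gives 9>7]
(B,P): not NE [P2→S gives 9>5]
(B,Q): not NE [P1→A gives 2>0; P2→S gives 9>7]
(B,R): not NE [P2→S gives 9>8]
(B,S): not NE [P1→A gives 7>6]

PSNE = {(A,Q)}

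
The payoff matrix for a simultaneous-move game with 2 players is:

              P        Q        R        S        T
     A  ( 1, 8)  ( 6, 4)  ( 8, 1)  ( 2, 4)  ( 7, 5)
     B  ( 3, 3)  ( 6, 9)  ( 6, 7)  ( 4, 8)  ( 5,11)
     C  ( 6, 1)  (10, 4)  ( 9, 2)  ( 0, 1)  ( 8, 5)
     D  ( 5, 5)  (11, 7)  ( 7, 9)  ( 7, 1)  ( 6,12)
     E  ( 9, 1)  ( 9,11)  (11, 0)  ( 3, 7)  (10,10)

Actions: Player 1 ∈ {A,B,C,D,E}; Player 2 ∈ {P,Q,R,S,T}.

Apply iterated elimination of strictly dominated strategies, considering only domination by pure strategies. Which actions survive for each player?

IESDS → P1:{C,D,E} P2:{Q,T}

P1 drop A (E beats it: P:9>1 Q:9>6 R:11>8 S:3>2 T:10>7)
P1 drop B (D beats it: P:5>3 Q:11>6 R:7>6 S:7>4 T:6>5)
P2 drop P (Q beats it: C:4>1 D:7>5 E:11>1)
P2 drop R (T beats it: C:5>2 D:12>9 E:10>0)
P2 drop S (Q beats it: C:4>1 D:7>1 E:11>7)
P1→{C,D,E} P2→{Q,T}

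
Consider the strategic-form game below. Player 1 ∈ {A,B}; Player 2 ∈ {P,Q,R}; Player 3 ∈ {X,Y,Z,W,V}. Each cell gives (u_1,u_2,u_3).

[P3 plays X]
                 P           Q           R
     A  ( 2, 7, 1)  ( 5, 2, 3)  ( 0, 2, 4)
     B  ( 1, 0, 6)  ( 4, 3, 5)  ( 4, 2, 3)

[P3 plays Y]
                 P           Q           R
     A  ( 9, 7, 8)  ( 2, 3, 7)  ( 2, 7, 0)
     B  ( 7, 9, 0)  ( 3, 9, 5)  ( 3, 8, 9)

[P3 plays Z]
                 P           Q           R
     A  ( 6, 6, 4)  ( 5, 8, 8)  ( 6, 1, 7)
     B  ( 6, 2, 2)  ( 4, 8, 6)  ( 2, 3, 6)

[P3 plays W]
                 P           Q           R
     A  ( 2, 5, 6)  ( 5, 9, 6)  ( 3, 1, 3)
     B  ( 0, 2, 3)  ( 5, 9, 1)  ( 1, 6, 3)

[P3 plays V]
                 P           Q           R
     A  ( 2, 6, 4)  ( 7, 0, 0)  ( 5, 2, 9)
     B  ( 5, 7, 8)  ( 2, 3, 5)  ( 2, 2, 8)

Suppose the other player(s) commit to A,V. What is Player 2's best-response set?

u_2(P vs A,V) = 6
u_2(Q vs A,V) = 0
u_2(R vs A,V) = 2
max payoff 6 at {P}

argmax u_2 = {P}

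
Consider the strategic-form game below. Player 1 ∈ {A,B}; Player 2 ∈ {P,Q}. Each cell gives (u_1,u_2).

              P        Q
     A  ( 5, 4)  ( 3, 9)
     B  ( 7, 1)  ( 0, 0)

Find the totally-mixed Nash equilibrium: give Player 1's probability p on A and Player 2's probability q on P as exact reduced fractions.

P1 indiff ⇒ q·5+(1-q)·3 = q·7+(1-q)·0 ⇒ q(-2) = (1-q)(-3) ⇒ q = 3/5
P2 indiff ⇒ p·4+(1-p)·1 = p·9+(1-p)·0 ⇒ p(-5) = (1-p)(-1) ⇒ p = 1/6

(p,q) = (1/6, 3/5)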